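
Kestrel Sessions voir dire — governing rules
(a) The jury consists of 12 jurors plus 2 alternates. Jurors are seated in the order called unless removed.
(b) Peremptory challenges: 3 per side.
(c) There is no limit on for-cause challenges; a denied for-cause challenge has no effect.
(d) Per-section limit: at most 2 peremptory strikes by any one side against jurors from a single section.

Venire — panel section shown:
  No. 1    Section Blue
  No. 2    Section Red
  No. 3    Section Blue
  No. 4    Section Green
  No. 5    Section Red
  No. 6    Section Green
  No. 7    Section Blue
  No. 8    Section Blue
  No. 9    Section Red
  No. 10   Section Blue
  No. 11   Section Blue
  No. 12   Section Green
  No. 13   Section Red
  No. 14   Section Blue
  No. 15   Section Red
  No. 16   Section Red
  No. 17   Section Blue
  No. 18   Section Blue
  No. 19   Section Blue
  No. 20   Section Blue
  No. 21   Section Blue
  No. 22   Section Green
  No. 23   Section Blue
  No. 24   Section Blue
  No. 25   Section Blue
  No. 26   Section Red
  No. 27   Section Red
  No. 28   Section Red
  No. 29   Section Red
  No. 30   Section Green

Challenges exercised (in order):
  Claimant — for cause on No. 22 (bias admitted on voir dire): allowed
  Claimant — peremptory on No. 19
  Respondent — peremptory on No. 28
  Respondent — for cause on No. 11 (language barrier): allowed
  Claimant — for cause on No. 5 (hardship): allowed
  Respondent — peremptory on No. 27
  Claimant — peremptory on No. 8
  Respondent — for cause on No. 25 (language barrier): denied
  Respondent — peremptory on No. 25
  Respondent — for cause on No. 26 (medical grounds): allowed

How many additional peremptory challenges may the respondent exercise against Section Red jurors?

0

Respondent peremptories so far: #28, #27, #25 — 3 of 3 used, 0 left overall.
Against Section Red: #28, #27 — 2 used; per-section cap 2 leaves 0.
Binding limit: min(0, 0) = 0.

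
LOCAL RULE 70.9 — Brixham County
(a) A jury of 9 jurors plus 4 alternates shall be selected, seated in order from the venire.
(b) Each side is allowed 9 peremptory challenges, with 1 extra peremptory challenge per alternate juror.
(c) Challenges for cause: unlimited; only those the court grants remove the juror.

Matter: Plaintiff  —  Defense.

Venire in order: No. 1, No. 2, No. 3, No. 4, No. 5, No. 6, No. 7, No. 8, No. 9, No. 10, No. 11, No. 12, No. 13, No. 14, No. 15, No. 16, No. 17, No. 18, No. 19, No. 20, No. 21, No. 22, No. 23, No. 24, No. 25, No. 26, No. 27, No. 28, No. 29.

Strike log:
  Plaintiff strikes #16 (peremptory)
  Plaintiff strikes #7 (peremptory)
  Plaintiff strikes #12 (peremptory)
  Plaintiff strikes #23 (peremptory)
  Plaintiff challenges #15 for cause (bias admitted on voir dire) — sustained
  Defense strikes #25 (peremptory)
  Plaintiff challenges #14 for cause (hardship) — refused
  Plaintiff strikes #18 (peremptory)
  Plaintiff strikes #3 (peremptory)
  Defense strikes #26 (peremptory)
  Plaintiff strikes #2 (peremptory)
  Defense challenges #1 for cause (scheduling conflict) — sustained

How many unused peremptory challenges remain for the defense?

Defense allotment: 9 base + 1 × 4 alternates = 13.
Defense peremptories used: #25, #26 — 2 (the for-cause on #1 doesn't count).
Remaining: 13 − 2 = 11.

11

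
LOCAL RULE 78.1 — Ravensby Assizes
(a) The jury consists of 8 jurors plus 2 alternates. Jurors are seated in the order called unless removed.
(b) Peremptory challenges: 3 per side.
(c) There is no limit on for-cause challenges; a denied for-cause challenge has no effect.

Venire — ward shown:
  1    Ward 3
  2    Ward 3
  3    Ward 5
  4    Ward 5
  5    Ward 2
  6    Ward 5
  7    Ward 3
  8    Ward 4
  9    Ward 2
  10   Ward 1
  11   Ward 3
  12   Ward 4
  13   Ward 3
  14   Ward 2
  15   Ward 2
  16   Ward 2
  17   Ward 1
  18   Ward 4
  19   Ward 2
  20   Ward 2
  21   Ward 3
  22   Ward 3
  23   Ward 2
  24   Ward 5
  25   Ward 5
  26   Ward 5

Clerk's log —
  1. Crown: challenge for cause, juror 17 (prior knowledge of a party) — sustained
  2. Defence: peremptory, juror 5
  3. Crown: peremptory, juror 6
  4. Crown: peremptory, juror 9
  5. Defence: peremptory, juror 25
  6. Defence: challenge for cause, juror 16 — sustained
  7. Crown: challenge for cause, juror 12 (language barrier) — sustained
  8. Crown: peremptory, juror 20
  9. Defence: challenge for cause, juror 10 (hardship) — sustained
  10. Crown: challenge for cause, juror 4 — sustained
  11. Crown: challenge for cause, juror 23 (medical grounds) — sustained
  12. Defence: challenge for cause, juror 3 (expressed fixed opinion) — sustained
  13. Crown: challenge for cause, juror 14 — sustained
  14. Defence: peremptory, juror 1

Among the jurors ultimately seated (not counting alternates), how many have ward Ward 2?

Removed: #1, #3, #4, #5, #6, #9, #10, #12, #14, #16, #17, #20, #23, #25.
Seated jurors 1–8: #2, #7, #8, #11, #13, #15, #18, #19 (alternates #21, #22 not counted).
Of those, in Ward 2: #15, #19 → 2.

2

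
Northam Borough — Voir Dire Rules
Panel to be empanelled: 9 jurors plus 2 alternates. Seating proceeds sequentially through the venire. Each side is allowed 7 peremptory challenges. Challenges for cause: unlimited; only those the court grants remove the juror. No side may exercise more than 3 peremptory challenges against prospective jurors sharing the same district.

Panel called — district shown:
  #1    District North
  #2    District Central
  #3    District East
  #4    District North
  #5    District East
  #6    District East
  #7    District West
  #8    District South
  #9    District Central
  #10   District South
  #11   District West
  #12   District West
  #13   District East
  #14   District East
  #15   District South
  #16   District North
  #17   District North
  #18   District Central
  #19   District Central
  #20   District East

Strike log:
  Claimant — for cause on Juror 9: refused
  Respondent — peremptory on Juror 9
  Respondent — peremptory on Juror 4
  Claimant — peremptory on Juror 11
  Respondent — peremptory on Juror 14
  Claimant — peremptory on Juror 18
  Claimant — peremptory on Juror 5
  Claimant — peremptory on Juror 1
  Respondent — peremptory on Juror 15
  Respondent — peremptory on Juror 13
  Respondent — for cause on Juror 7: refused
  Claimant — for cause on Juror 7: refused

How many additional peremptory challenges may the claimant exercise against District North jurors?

2

Claimant peremptories so far: #11, #18, #5, #1 — 4 of 7 used, 3 left overall.
Against District North: #1 — 1 used; per-district cap 3 leaves 2.
Binding limit: min(3, 2) = 2.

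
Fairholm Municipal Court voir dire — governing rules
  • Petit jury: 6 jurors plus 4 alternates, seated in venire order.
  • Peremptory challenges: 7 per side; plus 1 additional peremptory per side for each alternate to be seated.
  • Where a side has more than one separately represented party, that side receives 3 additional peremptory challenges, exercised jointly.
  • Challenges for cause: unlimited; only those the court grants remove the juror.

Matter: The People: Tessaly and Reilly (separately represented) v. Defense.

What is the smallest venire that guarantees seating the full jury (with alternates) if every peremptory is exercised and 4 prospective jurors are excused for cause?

39

Seats to fill: 6 + 4 alternates = 10.
Peremptories — The People: 7 + 1×4 + 3 = 14; Defense: 7 + 1×4 = 11; total 25.
For-cause removals: 4.
Minimum venire: 10 + 25 + 4 = 39.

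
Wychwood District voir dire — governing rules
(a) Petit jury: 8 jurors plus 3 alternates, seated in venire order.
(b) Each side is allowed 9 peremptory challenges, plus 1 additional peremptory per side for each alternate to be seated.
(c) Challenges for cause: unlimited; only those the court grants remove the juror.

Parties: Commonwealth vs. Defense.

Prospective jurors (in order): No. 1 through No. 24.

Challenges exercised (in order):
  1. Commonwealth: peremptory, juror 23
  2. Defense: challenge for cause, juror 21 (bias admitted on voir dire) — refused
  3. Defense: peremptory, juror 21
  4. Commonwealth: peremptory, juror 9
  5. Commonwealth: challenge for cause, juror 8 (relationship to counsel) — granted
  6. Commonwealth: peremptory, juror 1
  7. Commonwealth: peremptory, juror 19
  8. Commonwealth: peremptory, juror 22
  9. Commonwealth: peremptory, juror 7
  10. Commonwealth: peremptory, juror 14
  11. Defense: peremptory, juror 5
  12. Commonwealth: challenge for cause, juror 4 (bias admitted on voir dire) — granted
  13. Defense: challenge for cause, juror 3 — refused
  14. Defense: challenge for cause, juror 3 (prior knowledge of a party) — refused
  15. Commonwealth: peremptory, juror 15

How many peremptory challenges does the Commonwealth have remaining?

Commonwealth allotment: 9 base + 1 × 3 alternates = 12.
Commonwealth peremptories used: #23, #9, #1, #19, #22, #7, #14, #15 — 8 (for-cause on #8, #4 don't count).
Remaining: 12 − 8 = 4.

4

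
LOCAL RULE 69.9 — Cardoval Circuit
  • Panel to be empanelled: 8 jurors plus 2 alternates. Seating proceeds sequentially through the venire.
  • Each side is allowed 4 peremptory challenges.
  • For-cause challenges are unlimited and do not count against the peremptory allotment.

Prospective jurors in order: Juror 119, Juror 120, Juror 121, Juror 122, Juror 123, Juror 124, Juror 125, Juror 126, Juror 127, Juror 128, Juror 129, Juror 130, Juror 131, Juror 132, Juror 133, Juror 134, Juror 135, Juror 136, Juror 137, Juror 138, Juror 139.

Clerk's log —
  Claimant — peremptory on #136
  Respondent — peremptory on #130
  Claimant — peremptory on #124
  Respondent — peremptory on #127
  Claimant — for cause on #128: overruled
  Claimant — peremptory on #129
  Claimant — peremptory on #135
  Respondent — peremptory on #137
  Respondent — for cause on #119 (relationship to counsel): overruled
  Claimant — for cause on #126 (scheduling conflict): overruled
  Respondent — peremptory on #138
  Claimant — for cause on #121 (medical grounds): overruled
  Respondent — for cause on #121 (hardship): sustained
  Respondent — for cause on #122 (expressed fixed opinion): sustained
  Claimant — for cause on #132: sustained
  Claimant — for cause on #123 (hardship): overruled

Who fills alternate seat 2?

139

Removed: #121, #122, #124, #127, #129, #130, #132, #135, #136, #137, #138. (#119, #123, #126, #128 stay — for-cause denied.)
Filling seats in venire order through position 10: #119, #120, #123, #125, #126, #128, #131, #133, #134, #139.
So alternate 2 is #139.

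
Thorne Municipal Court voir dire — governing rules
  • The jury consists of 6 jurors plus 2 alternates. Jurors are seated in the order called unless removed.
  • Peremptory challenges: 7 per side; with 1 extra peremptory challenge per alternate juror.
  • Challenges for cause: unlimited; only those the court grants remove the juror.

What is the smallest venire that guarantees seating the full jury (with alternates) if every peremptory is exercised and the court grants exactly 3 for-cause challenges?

29

Seats to fill: 6 + 2 alternates = 8.
Peremptories: 7 + 1×2 = 9 per side × 2 sides = 18.
For-cause removals: 3.
Minimum venire: 8 + 18 + 3 = 29.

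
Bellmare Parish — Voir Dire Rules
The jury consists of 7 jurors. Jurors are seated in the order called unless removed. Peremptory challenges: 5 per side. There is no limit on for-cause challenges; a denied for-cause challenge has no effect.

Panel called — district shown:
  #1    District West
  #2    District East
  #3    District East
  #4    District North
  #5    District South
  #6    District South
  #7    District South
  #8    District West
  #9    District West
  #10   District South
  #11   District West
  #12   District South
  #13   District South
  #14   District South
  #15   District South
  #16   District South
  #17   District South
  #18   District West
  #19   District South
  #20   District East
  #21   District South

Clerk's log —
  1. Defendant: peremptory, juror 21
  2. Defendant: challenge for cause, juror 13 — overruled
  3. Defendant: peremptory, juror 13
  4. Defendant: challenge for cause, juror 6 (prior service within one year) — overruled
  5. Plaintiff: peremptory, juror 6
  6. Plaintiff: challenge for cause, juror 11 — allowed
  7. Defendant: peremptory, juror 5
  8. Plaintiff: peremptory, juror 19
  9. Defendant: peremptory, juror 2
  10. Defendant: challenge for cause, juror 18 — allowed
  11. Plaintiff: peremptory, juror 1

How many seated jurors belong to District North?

1

Removed: #1, #2, #5, #6, #11, #13, #18, #19, #21.
Seated jurors 1–7: #3, #4, #7, #8, #9, #10, #12.
Of those, in District North: #4 → 1.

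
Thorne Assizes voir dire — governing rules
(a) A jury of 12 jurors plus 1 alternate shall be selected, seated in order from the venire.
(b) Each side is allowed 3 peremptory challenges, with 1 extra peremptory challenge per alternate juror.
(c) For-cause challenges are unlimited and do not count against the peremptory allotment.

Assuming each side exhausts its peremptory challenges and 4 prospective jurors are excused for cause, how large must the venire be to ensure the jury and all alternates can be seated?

25

Seats to fill: 12 + 1 alternates = 13.
Peremptories: 3 + 1×1 = 4 per side × 2 sides = 8.
For-cause removals: 4.
Minimum venire: 13 + 8 + 4 = 25.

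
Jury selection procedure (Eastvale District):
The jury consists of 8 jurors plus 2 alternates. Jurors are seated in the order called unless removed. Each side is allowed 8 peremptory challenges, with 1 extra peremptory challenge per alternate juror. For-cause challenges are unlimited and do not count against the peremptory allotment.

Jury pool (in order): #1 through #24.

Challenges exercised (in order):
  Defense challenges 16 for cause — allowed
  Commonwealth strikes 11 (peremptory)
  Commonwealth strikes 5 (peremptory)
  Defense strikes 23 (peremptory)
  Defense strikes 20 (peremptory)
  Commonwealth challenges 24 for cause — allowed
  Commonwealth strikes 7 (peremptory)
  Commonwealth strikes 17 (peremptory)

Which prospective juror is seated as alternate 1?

12

Removed: #5, #7, #11, #16, #17, #20, #23, #24.
Seating in order: seats 1–8 → #1, #2, #3, #4, #6, #8, #9, #10; alternates → #12, #13.
So alternate 1 is #12.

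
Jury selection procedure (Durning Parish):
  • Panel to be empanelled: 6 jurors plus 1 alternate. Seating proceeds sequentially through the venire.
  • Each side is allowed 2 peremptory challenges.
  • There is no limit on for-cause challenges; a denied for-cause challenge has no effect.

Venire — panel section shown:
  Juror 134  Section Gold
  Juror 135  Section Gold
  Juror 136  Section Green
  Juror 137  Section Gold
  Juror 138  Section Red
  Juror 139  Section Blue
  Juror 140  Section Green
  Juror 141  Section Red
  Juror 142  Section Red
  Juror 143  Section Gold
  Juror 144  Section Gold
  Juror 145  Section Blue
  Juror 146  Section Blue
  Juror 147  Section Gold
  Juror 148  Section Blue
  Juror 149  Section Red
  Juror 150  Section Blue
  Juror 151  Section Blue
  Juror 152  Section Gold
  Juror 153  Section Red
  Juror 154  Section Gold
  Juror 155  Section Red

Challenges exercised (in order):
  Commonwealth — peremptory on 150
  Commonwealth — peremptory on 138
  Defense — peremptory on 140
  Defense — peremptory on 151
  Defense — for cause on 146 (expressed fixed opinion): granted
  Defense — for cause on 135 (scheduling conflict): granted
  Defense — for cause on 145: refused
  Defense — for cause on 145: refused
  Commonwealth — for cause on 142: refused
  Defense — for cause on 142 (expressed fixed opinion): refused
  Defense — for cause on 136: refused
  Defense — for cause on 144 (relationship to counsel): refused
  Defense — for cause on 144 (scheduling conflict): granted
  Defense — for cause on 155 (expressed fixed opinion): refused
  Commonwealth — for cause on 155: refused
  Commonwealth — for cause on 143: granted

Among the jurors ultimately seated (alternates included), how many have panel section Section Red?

2

Removed: #135, #138, #140, #143, #144, #146, #150, #151.
Seated (7 incl. alternates): #134, #136, #137, #139, #141, #142, #145.
Of those, in Section Red: #141, #142 → 2.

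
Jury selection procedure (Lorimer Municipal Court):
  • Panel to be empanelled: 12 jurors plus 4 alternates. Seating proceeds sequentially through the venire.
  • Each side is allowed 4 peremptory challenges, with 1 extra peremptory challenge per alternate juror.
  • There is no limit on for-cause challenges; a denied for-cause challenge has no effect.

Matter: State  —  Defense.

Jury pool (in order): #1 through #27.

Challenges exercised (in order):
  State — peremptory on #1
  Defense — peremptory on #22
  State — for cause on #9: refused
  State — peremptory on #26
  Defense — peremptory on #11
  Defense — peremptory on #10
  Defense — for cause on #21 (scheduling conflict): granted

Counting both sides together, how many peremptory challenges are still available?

11

State allotment: 4 base + 1 × 4 alternates = 8. Defense allotment: 4 base + 1 × 4 alternates = 8.
State peremptories used: #1, #26 — 2 (the for-cause on #9 doesn't count).
Defense peremptories used: #22, #11, #10 — 3 (the for-cause on #21 doesn't count).
Remaining: (8 − 2) + (8 − 3) = 11.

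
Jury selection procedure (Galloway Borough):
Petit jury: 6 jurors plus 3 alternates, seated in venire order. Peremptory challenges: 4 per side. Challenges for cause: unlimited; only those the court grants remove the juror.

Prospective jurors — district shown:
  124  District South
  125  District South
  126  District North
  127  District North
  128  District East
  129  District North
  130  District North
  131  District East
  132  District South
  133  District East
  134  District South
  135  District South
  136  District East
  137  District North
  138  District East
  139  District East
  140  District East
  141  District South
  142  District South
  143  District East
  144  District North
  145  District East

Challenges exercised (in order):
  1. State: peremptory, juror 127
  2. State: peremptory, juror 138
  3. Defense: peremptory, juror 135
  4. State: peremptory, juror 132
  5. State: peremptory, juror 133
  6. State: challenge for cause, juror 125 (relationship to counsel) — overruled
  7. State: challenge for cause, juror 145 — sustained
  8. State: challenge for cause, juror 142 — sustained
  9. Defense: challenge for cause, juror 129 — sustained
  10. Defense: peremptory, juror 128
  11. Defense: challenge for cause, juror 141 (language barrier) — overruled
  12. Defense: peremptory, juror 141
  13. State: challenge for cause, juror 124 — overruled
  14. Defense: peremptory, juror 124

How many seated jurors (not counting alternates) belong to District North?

2

Removed: #124, #127, #128, #129, #132, #133, #135, #138, #141, #142, #145.
Seated jurors 1–6: #125, #126, #130, #131, #134, #136 (alternates #137, #139, #140 not counted).
Of those, in District North: #126, #130 → 2.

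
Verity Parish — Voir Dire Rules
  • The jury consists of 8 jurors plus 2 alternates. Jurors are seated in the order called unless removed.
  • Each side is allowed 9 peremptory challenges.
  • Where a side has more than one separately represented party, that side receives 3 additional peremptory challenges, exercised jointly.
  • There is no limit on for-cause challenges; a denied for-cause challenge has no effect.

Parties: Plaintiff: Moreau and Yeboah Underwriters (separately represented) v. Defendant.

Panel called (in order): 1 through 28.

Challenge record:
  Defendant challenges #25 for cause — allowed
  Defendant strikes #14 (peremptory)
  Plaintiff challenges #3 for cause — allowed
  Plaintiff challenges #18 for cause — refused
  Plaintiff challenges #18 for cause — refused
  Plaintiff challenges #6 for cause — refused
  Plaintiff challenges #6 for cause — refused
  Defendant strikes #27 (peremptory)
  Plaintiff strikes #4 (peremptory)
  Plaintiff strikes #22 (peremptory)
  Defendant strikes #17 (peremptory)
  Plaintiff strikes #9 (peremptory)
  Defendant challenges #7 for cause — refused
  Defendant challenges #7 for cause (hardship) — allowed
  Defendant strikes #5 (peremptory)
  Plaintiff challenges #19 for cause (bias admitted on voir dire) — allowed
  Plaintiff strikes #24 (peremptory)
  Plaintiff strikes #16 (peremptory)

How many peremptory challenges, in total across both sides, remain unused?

Plaintiff allotment: 9 base + 3 multi-party = 12. Defendant allotment: 9.
Plaintiff peremptories used: #4, #22, #9, #24, #16 — 5 (for-cause on #3, #18, #18, #6, #6, #19 don't count).
Defendant peremptories used: #14, #27, #17, #5 — 4 (for-cause on #25, #7, #7 don't count).
Remaining: (12 − 5) + (9 − 4) = 12.

12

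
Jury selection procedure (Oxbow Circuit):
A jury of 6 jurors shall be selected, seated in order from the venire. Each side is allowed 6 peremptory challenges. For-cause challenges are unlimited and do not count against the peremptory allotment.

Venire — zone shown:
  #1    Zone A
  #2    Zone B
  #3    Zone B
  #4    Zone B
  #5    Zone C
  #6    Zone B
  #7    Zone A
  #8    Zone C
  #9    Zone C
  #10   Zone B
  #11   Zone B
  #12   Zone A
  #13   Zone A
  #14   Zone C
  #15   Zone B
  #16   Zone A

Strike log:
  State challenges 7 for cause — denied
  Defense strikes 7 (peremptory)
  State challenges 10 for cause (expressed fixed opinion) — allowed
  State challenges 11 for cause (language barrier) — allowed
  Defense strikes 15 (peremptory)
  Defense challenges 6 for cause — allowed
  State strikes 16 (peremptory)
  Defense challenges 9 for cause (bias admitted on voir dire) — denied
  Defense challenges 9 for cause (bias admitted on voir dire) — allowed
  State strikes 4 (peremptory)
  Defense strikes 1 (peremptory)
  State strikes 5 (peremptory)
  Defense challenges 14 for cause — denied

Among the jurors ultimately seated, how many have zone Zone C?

2

Removed: #1, #4, #5, #6, #7, #9, #10, #11, #15, #16.
Seated jurors 1–6: #2, #3, #8, #12, #13, #14.
Of those, in Zone C: #8, #14 → 2.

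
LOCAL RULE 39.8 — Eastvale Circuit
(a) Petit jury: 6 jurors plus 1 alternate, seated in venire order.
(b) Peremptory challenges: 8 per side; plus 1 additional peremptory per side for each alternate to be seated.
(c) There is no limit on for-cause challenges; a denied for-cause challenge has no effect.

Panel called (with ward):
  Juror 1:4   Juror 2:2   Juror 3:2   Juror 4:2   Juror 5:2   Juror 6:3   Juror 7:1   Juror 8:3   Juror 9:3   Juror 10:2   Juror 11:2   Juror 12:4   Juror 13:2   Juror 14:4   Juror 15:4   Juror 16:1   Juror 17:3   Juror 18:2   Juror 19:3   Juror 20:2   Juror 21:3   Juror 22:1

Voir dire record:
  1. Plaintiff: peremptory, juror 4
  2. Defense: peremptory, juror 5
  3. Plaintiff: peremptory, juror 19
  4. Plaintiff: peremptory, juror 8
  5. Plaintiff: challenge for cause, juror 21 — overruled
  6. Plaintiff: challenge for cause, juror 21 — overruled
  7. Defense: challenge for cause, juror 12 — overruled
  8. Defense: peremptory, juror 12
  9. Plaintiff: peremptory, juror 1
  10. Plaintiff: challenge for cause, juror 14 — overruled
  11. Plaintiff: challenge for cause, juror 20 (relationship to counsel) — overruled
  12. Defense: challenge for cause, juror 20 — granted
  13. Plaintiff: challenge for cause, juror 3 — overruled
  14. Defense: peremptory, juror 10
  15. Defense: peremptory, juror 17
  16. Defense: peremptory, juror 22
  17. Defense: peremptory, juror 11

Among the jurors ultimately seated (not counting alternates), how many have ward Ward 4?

Removed: #1, #4, #5, #8, #10, #11, #12, #17, #19, #20, #22.
Seated jurors 1–6: #2, #3, #6, #7, #9, #13 (alternates #14 not counted).
None of those are in Ward 4 → 0.

0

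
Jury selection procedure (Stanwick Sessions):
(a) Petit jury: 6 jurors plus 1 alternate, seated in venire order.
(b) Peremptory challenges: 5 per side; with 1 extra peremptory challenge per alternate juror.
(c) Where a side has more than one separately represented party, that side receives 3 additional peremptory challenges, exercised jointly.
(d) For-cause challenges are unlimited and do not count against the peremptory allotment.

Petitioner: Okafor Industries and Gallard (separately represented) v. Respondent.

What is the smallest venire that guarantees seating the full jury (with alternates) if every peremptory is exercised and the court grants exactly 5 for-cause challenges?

Seats to fill: 6 + 1 alternates = 7.
Peremptories — Petitioner: 5 + 1×1 + 3 = 9; Respondent: 5 + 1×1 = 6; total 15.
For-cause removals: 5.
Minimum venire: 7 + 15 + 5 = 27.

27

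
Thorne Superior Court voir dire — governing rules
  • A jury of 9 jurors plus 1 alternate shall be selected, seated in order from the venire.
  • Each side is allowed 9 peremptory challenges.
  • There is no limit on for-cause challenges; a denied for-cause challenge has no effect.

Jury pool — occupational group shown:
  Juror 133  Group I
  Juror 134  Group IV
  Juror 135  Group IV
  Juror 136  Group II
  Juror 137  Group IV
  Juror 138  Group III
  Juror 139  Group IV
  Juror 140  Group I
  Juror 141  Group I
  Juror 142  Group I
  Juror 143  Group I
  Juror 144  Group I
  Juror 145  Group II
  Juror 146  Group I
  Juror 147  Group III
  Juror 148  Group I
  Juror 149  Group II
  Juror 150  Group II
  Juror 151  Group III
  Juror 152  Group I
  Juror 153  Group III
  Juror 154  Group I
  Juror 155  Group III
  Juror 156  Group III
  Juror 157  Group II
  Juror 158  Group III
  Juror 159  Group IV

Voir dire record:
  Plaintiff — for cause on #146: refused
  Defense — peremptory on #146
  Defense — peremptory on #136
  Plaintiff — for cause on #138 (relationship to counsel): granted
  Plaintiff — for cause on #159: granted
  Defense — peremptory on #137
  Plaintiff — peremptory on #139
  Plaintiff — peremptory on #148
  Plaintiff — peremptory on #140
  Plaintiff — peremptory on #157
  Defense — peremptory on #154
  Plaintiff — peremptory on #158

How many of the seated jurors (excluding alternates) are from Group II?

1

Removed: #136, #137, #138, #139, #140, #146, #148, #154, #157, #158, #159.
Seated jurors 1–9: #133, #134, #135, #141, #142, #143, #144, #145, #147 (alternates #149 not counted).
Of those, in Group II: #145 → 1.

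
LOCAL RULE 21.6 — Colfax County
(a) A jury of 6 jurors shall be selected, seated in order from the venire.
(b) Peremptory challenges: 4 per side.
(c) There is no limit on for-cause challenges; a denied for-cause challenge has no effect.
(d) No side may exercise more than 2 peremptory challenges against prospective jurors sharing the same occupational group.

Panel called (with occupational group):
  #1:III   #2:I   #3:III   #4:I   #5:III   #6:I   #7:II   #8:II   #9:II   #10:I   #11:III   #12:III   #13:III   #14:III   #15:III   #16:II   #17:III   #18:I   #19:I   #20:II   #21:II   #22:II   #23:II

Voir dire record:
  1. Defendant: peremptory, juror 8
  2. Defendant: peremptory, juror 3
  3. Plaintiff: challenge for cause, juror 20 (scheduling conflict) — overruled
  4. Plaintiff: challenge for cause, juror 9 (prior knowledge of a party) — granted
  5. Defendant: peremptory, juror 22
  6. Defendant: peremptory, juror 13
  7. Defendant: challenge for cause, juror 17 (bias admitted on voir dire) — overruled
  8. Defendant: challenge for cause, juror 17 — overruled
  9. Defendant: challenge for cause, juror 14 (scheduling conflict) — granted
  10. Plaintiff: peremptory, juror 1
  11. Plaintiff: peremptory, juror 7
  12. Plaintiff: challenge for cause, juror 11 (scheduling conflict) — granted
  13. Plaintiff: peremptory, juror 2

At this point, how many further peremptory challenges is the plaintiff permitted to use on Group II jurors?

1

Plaintiff peremptories so far: #1, #7, #2 — 3 of 4 used, 1 left overall.
Against Group II: #7 — 1 used; per-group cap 2 leaves 1.
Binding limit: min(1, 1) = 1.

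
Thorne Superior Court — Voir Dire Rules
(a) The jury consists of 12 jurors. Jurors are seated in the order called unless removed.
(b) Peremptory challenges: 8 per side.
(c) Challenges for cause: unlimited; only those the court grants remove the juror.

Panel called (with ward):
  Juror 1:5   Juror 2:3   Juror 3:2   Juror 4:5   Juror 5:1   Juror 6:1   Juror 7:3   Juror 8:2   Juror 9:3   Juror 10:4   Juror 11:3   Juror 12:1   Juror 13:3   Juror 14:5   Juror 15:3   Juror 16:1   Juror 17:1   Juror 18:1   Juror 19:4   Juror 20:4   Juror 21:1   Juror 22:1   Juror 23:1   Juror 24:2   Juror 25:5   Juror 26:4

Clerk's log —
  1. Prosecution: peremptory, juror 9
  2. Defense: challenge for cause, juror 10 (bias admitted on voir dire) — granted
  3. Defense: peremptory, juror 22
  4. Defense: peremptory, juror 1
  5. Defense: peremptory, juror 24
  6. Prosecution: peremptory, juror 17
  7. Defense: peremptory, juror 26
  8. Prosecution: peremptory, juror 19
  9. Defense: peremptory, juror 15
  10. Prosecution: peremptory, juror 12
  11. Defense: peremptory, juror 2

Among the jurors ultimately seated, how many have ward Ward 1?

4

Removed: #1, #2, #9, #10, #12, #15, #17, #19, #22, #24, #26.
Seated jurors 1–12: #3, #4, #5, #6, #7, #8, #11, #13, #14, #16, #18, #20.
Of those, in Ward 1: #5, #6, #16, #18 → 4.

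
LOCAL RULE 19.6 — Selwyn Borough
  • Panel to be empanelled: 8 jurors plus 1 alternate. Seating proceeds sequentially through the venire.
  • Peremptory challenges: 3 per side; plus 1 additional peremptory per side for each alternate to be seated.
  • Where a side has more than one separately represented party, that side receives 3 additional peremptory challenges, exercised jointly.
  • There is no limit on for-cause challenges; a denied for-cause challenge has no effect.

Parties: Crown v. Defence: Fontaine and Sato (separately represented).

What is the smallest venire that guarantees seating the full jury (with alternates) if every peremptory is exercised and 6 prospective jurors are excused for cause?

Seats to fill: 8 + 1 alternates = 9.
Peremptories — Crown: 3 + 1×1 = 4; Defence: 3 + 1×1 + 3 = 7; total 11.
For-cause removals: 6.
Minimum venire: 9 + 11 + 6 = 26.

26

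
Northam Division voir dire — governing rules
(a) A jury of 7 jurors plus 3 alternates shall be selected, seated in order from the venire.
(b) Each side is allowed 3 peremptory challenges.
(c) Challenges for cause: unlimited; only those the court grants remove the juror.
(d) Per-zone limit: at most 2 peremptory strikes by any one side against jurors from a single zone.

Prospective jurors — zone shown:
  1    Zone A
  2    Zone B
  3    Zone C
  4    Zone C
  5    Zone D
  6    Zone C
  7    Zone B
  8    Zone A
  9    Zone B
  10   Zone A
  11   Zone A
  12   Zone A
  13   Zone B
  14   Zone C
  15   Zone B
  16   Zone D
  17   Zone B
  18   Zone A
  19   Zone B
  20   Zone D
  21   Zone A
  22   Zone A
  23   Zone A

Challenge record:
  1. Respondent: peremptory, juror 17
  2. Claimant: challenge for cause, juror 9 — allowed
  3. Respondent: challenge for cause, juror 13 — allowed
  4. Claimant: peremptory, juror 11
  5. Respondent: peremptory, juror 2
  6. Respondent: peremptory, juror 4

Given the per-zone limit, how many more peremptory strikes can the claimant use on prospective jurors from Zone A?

1

Claimant peremptories so far: #11 — 1 of 3 used, 2 left overall.
Against Zone A: #11 — 1 used; per-zone cap 2 leaves 1.
Binding limit: min(2, 1) = 1.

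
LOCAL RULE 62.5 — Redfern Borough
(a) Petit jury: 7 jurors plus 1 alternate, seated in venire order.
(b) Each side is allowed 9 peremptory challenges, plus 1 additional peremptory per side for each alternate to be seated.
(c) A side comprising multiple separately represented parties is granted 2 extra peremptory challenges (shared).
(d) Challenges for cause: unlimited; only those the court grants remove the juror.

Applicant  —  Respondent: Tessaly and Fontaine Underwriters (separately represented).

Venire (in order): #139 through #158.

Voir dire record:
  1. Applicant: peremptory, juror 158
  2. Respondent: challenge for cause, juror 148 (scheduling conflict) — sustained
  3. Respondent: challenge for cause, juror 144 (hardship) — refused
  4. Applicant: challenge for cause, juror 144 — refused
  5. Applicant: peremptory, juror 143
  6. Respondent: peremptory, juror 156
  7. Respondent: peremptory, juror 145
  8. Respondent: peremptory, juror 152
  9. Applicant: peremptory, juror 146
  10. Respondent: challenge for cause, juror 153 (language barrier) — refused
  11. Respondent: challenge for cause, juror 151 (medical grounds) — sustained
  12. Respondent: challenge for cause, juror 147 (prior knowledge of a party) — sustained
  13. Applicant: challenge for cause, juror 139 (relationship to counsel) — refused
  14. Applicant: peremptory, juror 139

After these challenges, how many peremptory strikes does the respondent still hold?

9

Respondent allotment: 9 base + 1 × 1 alternate + 2 multi-party = 12.
Respondent peremptories used: #156, #145, #152 — 3 (for-cause on #148, #144, #153, #151, #147 don't count).
Remaining: 12 − 3 = 9.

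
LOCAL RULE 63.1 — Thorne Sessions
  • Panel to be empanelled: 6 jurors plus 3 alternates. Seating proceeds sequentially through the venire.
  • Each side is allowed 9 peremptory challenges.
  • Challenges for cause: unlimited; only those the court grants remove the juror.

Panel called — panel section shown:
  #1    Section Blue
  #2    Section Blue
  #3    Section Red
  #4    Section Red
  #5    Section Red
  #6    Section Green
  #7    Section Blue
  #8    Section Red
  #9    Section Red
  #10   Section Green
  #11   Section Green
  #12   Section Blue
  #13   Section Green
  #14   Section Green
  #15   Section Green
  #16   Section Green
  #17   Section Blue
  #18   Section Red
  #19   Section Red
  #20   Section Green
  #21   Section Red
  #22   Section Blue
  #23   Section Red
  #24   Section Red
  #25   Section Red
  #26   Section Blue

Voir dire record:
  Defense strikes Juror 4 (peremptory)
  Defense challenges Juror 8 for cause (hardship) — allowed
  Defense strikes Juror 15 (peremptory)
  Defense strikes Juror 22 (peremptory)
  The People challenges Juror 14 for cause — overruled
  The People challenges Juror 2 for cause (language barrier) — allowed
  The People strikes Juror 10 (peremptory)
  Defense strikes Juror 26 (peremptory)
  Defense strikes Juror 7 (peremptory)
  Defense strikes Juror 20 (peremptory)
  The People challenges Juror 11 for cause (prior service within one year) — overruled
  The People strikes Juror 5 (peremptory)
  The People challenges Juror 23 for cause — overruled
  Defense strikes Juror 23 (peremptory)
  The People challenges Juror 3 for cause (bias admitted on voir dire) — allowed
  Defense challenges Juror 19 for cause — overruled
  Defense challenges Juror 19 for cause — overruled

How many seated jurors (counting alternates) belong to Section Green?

5

Removed: #2, #3, #4, #5, #7, #8, #10, #15, #20, #22, #23, #26.
Seated (9 incl. alternates): #1, #6, #9, #11, #12, #13, #14, #16, #17.
Of those, in Section Green: #6, #11, #13, #14, #16 → 5.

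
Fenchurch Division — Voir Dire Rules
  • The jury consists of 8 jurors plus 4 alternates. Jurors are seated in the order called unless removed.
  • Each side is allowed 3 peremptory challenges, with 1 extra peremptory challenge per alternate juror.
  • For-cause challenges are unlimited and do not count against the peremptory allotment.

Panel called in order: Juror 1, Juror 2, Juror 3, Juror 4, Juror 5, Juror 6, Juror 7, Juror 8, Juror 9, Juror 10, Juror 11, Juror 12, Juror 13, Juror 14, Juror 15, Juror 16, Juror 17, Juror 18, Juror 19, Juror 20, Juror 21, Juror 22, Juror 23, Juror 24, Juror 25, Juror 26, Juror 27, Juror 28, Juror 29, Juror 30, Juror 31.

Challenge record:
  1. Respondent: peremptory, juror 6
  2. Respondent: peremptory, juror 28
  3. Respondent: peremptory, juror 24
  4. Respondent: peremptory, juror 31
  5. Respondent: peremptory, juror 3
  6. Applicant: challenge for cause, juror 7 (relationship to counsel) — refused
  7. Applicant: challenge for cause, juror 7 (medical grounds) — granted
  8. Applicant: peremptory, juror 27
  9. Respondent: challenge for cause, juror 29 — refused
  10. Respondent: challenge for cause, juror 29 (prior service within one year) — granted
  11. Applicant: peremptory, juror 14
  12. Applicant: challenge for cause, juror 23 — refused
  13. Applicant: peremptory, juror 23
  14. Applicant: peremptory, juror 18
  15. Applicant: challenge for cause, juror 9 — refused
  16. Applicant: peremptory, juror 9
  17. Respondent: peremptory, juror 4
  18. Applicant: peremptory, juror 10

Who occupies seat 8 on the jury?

15

Removed: #3, #4, #6, #7, #9, #10, #14, #18, #23, #24, #27, #28, #29, #31.
Seating in order: seats 1–8 → #1, #2, #5, #8, #11, #12, #13, #15; alternates → #16, #17, #19, #20.
So seat 8 is #15.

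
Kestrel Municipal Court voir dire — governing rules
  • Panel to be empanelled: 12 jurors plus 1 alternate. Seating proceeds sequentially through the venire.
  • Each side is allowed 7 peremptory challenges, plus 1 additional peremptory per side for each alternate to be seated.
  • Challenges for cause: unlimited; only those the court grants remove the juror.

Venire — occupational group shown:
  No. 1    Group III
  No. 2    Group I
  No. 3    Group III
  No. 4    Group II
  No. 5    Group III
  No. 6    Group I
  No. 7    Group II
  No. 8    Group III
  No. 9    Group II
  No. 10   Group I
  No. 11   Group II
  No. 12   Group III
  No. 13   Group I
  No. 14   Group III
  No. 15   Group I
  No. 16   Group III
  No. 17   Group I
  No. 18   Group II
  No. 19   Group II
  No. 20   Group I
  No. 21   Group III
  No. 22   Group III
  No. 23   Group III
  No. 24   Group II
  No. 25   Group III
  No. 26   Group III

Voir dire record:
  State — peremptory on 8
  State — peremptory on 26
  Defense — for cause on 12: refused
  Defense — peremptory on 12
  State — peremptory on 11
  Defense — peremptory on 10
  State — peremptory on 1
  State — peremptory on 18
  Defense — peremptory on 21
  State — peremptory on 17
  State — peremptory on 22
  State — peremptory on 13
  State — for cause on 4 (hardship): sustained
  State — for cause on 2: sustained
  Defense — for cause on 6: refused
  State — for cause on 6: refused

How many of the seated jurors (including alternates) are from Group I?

3

Removed: #1, #2, #4, #8, #10, #11, #12, #13, #17, #18, #21, #22, #26.
Seated (13 incl. alternates): #3, #5, #6, #7, #9, #14, #15, #16, #19, #20, #23, #24, #25.
Of those, in Group I: #6, #15, #20 → 3.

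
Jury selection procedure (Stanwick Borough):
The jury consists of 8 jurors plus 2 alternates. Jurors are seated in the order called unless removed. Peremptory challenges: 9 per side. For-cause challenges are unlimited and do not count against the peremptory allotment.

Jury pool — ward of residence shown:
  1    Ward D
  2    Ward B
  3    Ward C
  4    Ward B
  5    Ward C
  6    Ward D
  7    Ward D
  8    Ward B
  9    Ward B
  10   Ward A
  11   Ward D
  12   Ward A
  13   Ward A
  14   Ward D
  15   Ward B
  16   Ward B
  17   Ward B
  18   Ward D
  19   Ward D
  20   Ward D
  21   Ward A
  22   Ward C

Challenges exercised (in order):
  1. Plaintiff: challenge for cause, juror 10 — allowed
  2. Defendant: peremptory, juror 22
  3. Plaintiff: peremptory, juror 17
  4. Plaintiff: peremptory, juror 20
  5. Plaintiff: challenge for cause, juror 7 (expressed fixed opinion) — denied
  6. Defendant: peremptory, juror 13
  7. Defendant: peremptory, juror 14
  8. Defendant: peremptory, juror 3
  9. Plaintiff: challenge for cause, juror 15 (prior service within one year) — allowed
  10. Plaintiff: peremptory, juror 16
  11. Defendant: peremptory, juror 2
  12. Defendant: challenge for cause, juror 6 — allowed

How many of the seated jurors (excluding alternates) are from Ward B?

3

Removed: #2, #3, #6, #10, #13, #14, #15, #16, #17, #20, #22.
Seated jurors 1–8: #1, #4, #5, #7, #8, #9, #11, #12 (alternates #18, #19 not counted).
Of those, in Ward B: #4, #8, #9 → 3.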